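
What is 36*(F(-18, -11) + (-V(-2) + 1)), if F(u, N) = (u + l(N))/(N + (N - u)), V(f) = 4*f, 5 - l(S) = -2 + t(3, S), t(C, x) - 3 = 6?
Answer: 504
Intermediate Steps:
t(C, x) = 9 (t(C, x) = 3 + 6 = 9)
l(S) = -2 (l(S) = 5 - (-2 + 9) = 5 - 1*7 = 5 - 7 = -2)
F(u, N) = (-2 + u)/(-u + 2*N) (F(u, N) = (u - 2)/(N + (N - u)) = (-2 + u)/(-u + 2*N))
36*(F(-18, -11) + (-V(-2) + 1)) = 36*((-2 - 18)/(-1*(-18) + 2*(-11)) + (-4*(-2) + 1)) = 36*(-20/(18 - 22) + (-1*(-8) + 1)) = 36*(-20/(-4) + (8 + 1)) = 36*(-¼*(-20) + 9) = 36*(5 + 9) = 36*14 = 504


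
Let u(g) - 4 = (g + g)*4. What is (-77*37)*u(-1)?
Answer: 11396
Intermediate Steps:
u(g) = 4 + 8*g (u(g) = 4 + (g + g)*4 = 4 + (2*g)*4 = 4 + 8*g)
(-77*37)*u(-1) = (-77*37)*(4 + 8*(-1)) = -2849*(4 - 8) = -2849*(-4) = 11396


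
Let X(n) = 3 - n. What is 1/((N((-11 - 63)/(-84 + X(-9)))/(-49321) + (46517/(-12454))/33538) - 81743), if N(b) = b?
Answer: -1252733494311/102402194191085326 ≈ -1.2233e-5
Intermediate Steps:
1/((N((-11 - 63)/(-84 + X(-9)))/(-49321) + (46517/(-12454))/33538) - 81743) = 1/((((-11 - 63)/(-84 + (3 - 1*(-9))))/(-49321) + (46517/(-12454))/33538) - 81743) = 1/((-74/(-84 + (3 + 9))*(-1/49321) + (46517*(-1/12454))*(1/33538)) - 81743) = 1/((-74/(-84 + 12)*(-1/49321) - 46517/12454*1/33538) - 81743) = 1/((-74/(-72)*(-1/49321) - 46517/417682252) - 81743) = 1/((-74*(-1/72)*(-1/49321) - 46517/417682252) - 81743) = 1/(((37/36)*(-1/49321) - 46517/417682252) - 81743) = 1/((-1/47988 - 46517/417682252) - 81743) = 1/(-165621253/1252733494311 - 81743) = 1/(-102402194191085326/1252733494311) = -1252733494311/102402194191085326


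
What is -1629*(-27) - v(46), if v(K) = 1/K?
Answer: 2023217/46 ≈ 43983.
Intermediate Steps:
-1629*(-27) - v(46) = -1629*(-27) - 1/46 = 43983 - 1*1/46 = 43983 - 1/46 = 2023217/46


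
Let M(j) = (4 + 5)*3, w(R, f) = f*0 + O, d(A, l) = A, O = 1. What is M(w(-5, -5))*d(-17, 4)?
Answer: -459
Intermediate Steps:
w(R, f) = 1 (w(R, f) = f*0 + 1 = 0 + 1 = 1)
M(j) = 27 (M(j) = 9*3 = 27)
M(w(-5, -5))*d(-17, 4) = 27*(-17) = -459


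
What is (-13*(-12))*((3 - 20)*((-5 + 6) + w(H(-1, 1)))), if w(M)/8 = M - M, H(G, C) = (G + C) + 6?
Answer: -2652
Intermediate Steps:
H(G, C) = 6 + C + G (H(G, C) = (C + G) + 6 = 6 + C + G)
w(M) = 0 (w(M) = 8*(M - M) = 8*0 = 0)
(-13*(-12))*((3 - 20)*((-5 + 6) + w(H(-1, 1)))) = (-13*(-12))*((3 - 20)*((-5 + 6) + 0)) = 156*(-17*(1 + 0)) = 156*(-17*1) = 156*(-17) = -2652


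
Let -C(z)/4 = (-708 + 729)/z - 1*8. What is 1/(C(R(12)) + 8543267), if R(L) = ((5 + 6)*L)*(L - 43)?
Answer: 341/2913264966 ≈ 1.1705e-7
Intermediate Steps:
R(L) = 11*L*(-43 + L) (R(L) = (11*L)*(-43 + L) = 11*L*(-43 + L))
C(z) = 32 - 84/z (C(z) = -4*((-708 + 729)/z - 1*8) = -4*(21/z - 8) = -4*(-8 + 21/z) = 32 - 84/z)
1/(C(R(12)) + 8543267) = 1/((32 - 84*1/(132*(-43 + 12))) + 8543267) = 1/((32 - 84/(11*12*(-31))) + 8543267) = 1/((32 - 84/(-4092)) + 8543267) = 1/((32 - 84*(-1/4092)) + 8543267) = 1/((32 + 7/341) + 8543267) = 1/(10919/341 + 8543267) = 1/(2913264966/341) = 341/2913264966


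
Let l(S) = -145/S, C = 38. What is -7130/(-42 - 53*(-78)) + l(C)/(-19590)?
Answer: -951097/545908 ≈ -1.7422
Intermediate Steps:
-7130/(-42 - 53*(-78)) + l(C)/(-19590) = -7130/(-42 - 53*(-78)) - 145/38/(-19590) = -7130/(-42 + 4134) - 145*1/38*(-1/19590) = -7130/4092 - 145/38*(-1/19590) = -7130*1/4092 + 29/148884 = -115/66 + 29/148884 = -951097/545908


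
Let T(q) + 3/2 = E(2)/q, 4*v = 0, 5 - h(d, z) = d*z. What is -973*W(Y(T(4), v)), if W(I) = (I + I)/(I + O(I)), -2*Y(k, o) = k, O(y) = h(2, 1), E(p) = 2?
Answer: -278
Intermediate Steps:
h(d, z) = 5 - d*z
O(y) = 3 (O(y) = 5 - 1*2*1 = 5 - 2 = 3)
v = 0 (v = (¼)*0 = 0)
T(q) = -3/2 + 2/q
Y(k, o) = -k/2
W(I) = 2*I/(3 + I) (W(I) = (I + I)/(I + 3) = (2*I)/(3 + I) = 2*I/(3 + I))
-973*W(Y(T(4), v)) = -1946*(-(-3/2 + 2/4)/2)/(3 - (-3/2 + 2/4)/2) = -1946*(-(-3/2 + 2*(¼))/2)/(3 - (-3/2 + 2*(¼))/2) = -1946*(-(-3/2 + ½)/2)/(3 - (-3/2 + ½)/2) = -1946*(-½*(-1))/(3 - ½*(-1)) = -1946/(2*(3 + ½)) = -1946/(2*7/2) = -1946*2/(2*7) = -973*2/7 = -278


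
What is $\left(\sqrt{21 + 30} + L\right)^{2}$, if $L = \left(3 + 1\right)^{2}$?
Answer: $\left(16 + \sqrt{51}\right)^{2} \approx 535.53$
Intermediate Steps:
$L = 16$ ($L = 4^{2} = 16$)
$\left(\sqrt{21 + 30} + L\right)^{2} = \left(\sqrt{21 + 30} + 16\right)^{2} = \left(\sqrt{51} + 16\right)^{2} = \left(16 + \sqrt{51}\right)^{2}$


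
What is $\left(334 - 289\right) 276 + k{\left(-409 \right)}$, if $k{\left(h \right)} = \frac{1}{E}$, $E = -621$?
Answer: $\frac{7712819}{621} \approx 12420.0$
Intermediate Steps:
$k{\left(h \right)} = - \frac{1}{621}$ ($k{\left(h \right)} = \frac{1}{-621} = - \frac{1}{621}$)
$\left(334 - 289\right) 276 + k{\left(-409 \right)} = \left(334 - 289\right) 276 - \frac{1}{621} = 45 \cdot 276 - \frac{1}{621} = 12420 - \frac{1}{621} = \frac{7712819}{621}$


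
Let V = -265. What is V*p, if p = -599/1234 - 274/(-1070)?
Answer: 8024571/132038 ≈ 60.775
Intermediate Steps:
p = -151407/660190 (p = -599*1/1234 - 274*(-1/1070) = -599/1234 + 137/535 = -151407/660190 ≈ -0.22934)
V*p = -265*(-151407/660190) = 8024571/132038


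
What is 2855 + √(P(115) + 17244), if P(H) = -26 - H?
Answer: 2855 + √17103 ≈ 2985.8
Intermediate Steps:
2855 + √(P(115) + 17244) = 2855 + √((-26 - 1*115) + 17244) = 2855 + √((-26 - 115) + 17244) = 2855 + √(-141 + 17244) = 2855 + √17103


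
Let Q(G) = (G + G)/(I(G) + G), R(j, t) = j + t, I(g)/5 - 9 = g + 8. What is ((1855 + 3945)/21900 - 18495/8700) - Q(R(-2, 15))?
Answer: -41833601/20704260 ≈ -2.0205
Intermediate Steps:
I(g) = 85 + 5*g (I(g) = 45 + 5*(g + 8) = 45 + 5*(8 + g) = 45 + (40 + 5*g) = 85 + 5*g)
Q(G) = 2*G/(85 + 6*G) (Q(G) = (G + G)/((85 + 5*G) + G) = (2*G)/(85 + 6*G) = 2*G/(85 + 6*G))
((1855 + 3945)/21900 - 18495/8700) - Q(R(-2, 15)) = ((1855 + 3945)/21900 - 18495/8700) - 2*(-2 + 15)/(85 + 6*(-2 + 15)) = (5800*(1/21900) - 18495*1/8700) - 2*13/(85 + 6*13) = (58/219 - 1233/580) - 2*13/(85 + 78) = -236387/127020 - 2*13/163 = -236387/127020 - 1*26/163 = -236387/127020 - 26/163 = -41833601/20704260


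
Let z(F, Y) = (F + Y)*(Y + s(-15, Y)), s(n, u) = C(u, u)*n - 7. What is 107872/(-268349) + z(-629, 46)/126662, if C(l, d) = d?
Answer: 88184017753/33989621038 ≈ 2.5944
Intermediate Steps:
s(n, u) = -7 + n*u (s(n, u) = u*n - 7 = n*u - 7 = -7 + n*u)
z(F, Y) = (-7 - 14*Y)*(F + Y) (z(F, Y) = (F + Y)*(Y + (-7 - 15*Y)) = (F + Y)*(-7 - 14*Y) = (-7 - 14*Y)*(F + Y))
107872/(-268349) + z(-629, 46)/126662 = 107872/(-268349) + (-14*46² - 7*(-629) - 7*46 - 14*(-629)*46)/126662 = 107872*(-1/268349) + (-14*2116 + 4403 - 322 + 405076)*(1/126662) = -107872/268349 + (-29624 + 4403 - 322 + 405076)*(1/126662) = -107872/268349 + 379533*(1/126662) = -107872/268349 + 379533/126662 = 88184017753/33989621038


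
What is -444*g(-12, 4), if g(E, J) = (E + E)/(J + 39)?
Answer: 10656/43 ≈ 247.81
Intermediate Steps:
g(E, J) = 2*E/(39 + J) (g(E, J) = (2*E)/(39 + J) = 2*E/(39 + J))
-444*g(-12, 4) = -888*(-12)/(39 + 4) = -888*(-12)/43 = -444*(-24/43) = 10656/43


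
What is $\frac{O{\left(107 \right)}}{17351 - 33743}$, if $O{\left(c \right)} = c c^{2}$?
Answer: $- \frac{1225043}{16392} \approx -74.734$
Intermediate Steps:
$O{\left(c \right)} = c^{3}$
$\frac{O{\left(107 \right)}}{17351 - 33743} = \frac{107^{3}}{17351 - 33743} = \frac{1225043}{-16392} = 1225043 \left(- \frac{1}{16392}\right) = - \frac{1225043}{16392}$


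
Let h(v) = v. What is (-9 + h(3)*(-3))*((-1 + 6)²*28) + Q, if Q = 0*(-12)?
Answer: -12600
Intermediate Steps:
Q = 0
(-9 + h(3)*(-3))*((-1 + 6)²*28) + Q = (-9 + 3*(-3))*((-1 + 6)²*28) + 0 = (-9 - 9)*(5²*28) + 0 = -450*28 + 0 = -18*700 + 0 = -12600 + 0 = -12600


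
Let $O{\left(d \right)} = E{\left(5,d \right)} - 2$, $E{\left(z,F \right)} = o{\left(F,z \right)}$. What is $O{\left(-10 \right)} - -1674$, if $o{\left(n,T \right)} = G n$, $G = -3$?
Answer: $1702$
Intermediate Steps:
$o{\left(n,T \right)} = - 3 n$
$E{\left(z,F \right)} = - 3 F$
$O{\left(d \right)} = -2 - 3 d$ ($O{\left(d \right)} = - 3 d - 2 = -2 - 3 d$)
$O{\left(-10 \right)} - -1674 = \left(-2 - -30\right) - -1674 = \left(-2 + 30\right) + 1674 = 28 + 1674 = 1702$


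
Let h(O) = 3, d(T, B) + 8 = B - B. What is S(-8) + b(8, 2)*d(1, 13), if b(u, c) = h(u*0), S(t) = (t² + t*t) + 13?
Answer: 117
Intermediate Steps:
S(t) = 13 + 2*t² (S(t) = (t² + t²) + 13 = 2*t² + 13 = 13 + 2*t²)
d(T, B) = -8 (d(T, B) = -8 + (B - B) = -8 + 0 = -8)
b(u, c) = 3
S(-8) + b(8, 2)*d(1, 13) = (13 + 2*(-8)²) + 3*(-8) = (13 + 2*64) - 24 = (13 + 128) - 24 = 141 - 24 = 117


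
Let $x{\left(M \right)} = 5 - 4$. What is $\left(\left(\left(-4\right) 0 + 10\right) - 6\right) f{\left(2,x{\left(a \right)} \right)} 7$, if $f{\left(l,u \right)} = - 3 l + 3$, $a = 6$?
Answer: $-84$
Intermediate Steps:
$x{\left(M \right)} = 1$ ($x{\left(M \right)} = 5 - 4 = 1$)
$f{\left(l,u \right)} = 3 - 3 l$
$\left(\left(\left(-4\right) 0 + 10\right) - 6\right) f{\left(2,x{\left(a \right)} \right)} 7 = \left(\left(\left(-4\right) 0 + 10\right) - 6\right) \left(3 - 6\right) 7 = \left(\left(0 + 10\right) - 6\right) \left(3 - 6\right) 7 = \left(10 - 6\right) \left(-3\right) 7 = 4 \left(-3\right) 7 = \left(-12\right) 7 = -84$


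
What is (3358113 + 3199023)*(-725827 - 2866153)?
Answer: -23553101369280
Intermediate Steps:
(3358113 + 3199023)*(-725827 - 2866153) = 6557136*(-3591980) = -23553101369280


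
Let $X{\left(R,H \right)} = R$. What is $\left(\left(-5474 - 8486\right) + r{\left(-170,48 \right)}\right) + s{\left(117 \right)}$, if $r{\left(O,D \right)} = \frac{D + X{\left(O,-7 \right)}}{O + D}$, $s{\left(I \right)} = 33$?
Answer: $-13926$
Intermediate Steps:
$r{\left(O,D \right)} = 1$ ($r{\left(O,D \right)} = \frac{D + O}{O + D} = \frac{D + O}{D + O} = 1$)
$\left(\left(-5474 - 8486\right) + r{\left(-170,48 \right)}\right) + s{\left(117 \right)} = \left(\left(-5474 - 8486\right) + 1\right) + 33 = \left(-13960 + 1\right) + 33 = -13959 + 33 = -13926$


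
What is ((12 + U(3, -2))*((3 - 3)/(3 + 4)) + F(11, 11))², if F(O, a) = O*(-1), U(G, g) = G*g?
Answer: 121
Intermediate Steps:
F(O, a) = -O
((12 + U(3, -2))*((3 - 3)/(3 + 4)) + F(11, 11))² = ((12 + 3*(-2))*((3 - 3)/(3 + 4)) - 1*11)² = ((12 - 6)*(0/7) - 11)² = (6*(0*(⅐)) - 11)² = (6*0 - 11)² = (0 - 11)² = (-11)² = 121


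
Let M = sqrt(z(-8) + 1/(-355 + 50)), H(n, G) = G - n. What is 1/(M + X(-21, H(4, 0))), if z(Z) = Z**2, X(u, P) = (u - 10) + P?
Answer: -10675/354106 - sqrt(5953295)/354106 ≈ -0.037037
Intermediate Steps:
X(u, P) = -10 + P + u (X(u, P) = (-10 + u) + P = -10 + P + u)
M = sqrt(5953295)/305 (M = sqrt((-8)**2 + 1/(-355 + 50)) = sqrt(64 + 1/(-305)) = sqrt(64 - 1/305) = sqrt(19519/305) = sqrt(5953295)/305 ≈ 7.9998)
1/(M + X(-21, H(4, 0))) = 1/(sqrt(5953295)/305 + (-10 + (0 - 1*4) - 21)) = 1/(sqrt(5953295)/305 + (-10 + (0 - 4) - 21)) = 1/(sqrt(5953295)/305 + (-10 - 4 - 21)) = 1/(sqrt(5953295)/305 - 35) = 1/(-35 + sqrt(5953295)/305)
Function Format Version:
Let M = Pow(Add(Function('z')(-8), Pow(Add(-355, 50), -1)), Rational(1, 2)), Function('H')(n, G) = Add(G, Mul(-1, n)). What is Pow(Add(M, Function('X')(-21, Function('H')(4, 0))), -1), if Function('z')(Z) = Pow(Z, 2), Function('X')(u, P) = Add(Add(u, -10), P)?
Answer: Add(Rational(-10675, 354106), Mul(Rational(-1, 354106), Pow(5953295, Rational(1, 2)))) ≈ -0.037037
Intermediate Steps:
Function('X')(u, P) = Add(-10, P, u) (Function('X')(u, P) = Add(Add(-10, u), P) = Add(-10, P, u))
M = Mul(Rational(1, 305), Pow(5953295, Rational(1, 2))) (M = Pow(Add(Pow(-8, 2), Pow(Add(-355, 50), -1)), Rational(1, 2)) = Pow(Add(64, Pow(-305, -1)), Rational(1, 2)) = Pow(Add(64, Rational(-1, 305)), Rational(1, 2)) = Pow(Rational(19519, 305), Rational(1, 2)) = Mul(Rational(1, 305), Pow(5953295, Rational(1, 2))) ≈ 7.9998)
Pow(Add(M, Function('X')(-21, Function('H')(4, 0))), -1) = Pow(Add(Mul(Rational(1, 305), Pow(5953295, Rational(1, 2))), Add(-10, Add(0, Mul(-1, 4)), -21)), -1) = Pow(Add(Mul(Rational(1, 305), Pow(5953295, Rational(1, 2))), Add(-10, Add(0, -4), -21)), -1) = Pow(Add(Mul(Rational(1, 305), Pow(5953295, Rational(1, 2))), Add(-10, -4, -21)), -1) = Pow(Add(Mul(Rational(1, 305), Pow(5953295, Rational(1, 2))), -35), -1) = Pow(Add(-35, Mul(Rational(1, 305), Pow(5953295, Rational(1, 2)))), -1)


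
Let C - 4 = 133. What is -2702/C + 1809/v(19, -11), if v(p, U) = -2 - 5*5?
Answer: -11881/137 ≈ -86.723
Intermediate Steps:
C = 137 (C = 4 + 133 = 137)
v(p, U) = -27 (v(p, U) = -2 - 25 = -27)
-2702/C + 1809/v(19, -11) = -2702/137 + 1809/(-27) = -2702*1/137 + 1809*(-1/27) = -2702/137 - 67 = -11881/137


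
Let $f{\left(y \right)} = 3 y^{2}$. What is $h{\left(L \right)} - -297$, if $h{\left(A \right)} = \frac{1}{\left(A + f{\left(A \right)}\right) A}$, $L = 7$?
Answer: $\frac{320167}{1078} \approx 297.0$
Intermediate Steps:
$h{\left(A \right)} = \frac{1}{A \left(A + 3 A^{2}\right)}$ ($h{\left(A \right)} = \frac{1}{\left(A + 3 A^{2}\right) A} = \frac{1}{A \left(A + 3 A^{2}\right)}$)
$h{\left(L \right)} - -297 = \frac{1}{49 \left(1 + 3 \cdot 7\right)} - -297 = \frac{1}{49 \left(1 + 21\right)} + 297 = \frac{1}{49 \cdot 22} + 297 = \frac{1}{49} \cdot \frac{1}{22} + 297 = \frac{1}{1078} + 297 = \frac{320167}{1078}$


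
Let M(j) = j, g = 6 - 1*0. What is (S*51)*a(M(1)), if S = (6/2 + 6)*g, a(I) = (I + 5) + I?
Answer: 19278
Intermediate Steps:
g = 6 (g = 6 + 0 = 6)
a(I) = 5 + 2*I (a(I) = (5 + I) + I = 5 + 2*I)
S = 54 (S = (6/2 + 6)*6 = (6*(½) + 6)*6 = (3 + 6)*6 = 9*6 = 54)
(S*51)*a(M(1)) = (54*51)*(5 + 2*1) = 2754*(5 + 2) = 2754*7 = 19278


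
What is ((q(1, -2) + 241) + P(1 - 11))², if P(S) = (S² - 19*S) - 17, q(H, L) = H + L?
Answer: 263169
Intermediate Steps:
P(S) = -17 + S² - 19*S
((q(1, -2) + 241) + P(1 - 11))² = (((1 - 2) + 241) + (-17 + (1 - 11)² - 19*(1 - 11)))² = ((-1 + 241) + (-17 + (-10)² - 19*(-10)))² = (240 + (-17 + 100 + 190))² = (240 + 273)² = 513² = 263169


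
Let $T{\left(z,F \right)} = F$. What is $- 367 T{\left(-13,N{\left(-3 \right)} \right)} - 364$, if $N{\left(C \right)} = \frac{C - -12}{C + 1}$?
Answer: $\frac{2575}{2} \approx 1287.5$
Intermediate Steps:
$N{\left(C \right)} = \frac{12 + C}{1 + C}$ ($N{\left(C \right)} = \frac{C + 12}{1 + C} = \frac{12 + C}{1 + C}$)
$- 367 T{\left(-13,N{\left(-3 \right)} \right)} - 364 = - 367 \frac{12 - 3}{1 - 3} - 364 = - 367 \frac{1}{-2} \cdot 9 - 364 = - 367 \left(\left(- \frac{1}{2}\right) 9\right) - 364 = \left(-367\right) \left(- \frac{9}{2}\right) - 364 = \frac{3303}{2} - 364 = \frac{2575}{2}$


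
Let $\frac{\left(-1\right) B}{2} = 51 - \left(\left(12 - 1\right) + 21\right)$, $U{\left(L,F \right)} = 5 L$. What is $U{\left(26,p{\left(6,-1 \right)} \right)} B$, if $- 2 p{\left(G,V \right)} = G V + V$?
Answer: $-4940$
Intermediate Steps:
$p{\left(G,V \right)} = - \frac{V}{2} - \frac{G V}{2}$ ($p{\left(G,V \right)} = - \frac{G V + V}{2} = - \frac{V + G V}{2} = - \frac{V}{2} - \frac{G V}{2}$)
$B = -38$ ($B = - 2 \left(51 - \left(\left(12 - 1\right) + 21\right)\right) = - 2 \left(51 - \left(11 + 21\right)\right) = - 2 \left(51 - 32\right) = \left(-2\right) 19 = -38$)
$U{\left(26,p{\left(6,-1 \right)} \right)} B = 5 \cdot 26 \left(-38\right) = 130 \left(-38\right) = -4940$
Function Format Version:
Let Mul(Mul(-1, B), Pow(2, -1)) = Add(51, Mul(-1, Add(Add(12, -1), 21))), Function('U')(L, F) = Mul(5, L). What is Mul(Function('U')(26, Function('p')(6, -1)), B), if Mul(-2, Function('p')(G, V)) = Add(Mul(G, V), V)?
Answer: -4940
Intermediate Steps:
Function('p')(G, V) = Add(Mul(Rational(-1, 2), V), Mul(Rational(-1, 2), G, V)) (Function('p')(G, V) = Mul(Rational(-1, 2), Add(Mul(G, V), V)) = Mul(Rational(-1, 2), Add(V, Mul(G, V))) = Add(Mul(Rational(-1, 2), V), Mul(Rational(-1, 2), G, V)))
B = -38 (B = Mul(-2, Add(51, Mul(-1, Add(Add(12, -1), 21)))) = Mul(-2, Add(51, Mul(-1, Add(11, 21)))) = Mul(-2, Add(51, Mul(-1, 32))) = Mul(-2, Add(51, -32)) = Mul(-2, 19) = -38)
Mul(Function('U')(26, Function('p')(6, -1)), B) = Mul(Mul(5, 26), -38) = Mul(130, -38) = -4940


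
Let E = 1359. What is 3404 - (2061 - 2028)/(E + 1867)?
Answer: 10981271/3226 ≈ 3404.0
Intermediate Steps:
3404 - (2061 - 2028)/(E + 1867) = 3404 - (2061 - 2028)/(1359 + 1867) = 3404 - 33/3226 = 10981271/3226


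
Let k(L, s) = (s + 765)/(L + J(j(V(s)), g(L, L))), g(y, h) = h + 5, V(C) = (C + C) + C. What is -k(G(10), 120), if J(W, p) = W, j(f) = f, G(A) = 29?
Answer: -885/389 ≈ -2.2751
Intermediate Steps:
V(C) = 3*C (V(C) = 2*C + C = 3*C)
g(y, h) = 5 + h
k(L, s) = (765 + s)/(L + 3*s) (k(L, s) = (s + 765)/(L + 3*s) = (765 + s)/(L + 3*s))
-k(G(10), 120) = -(765 + 120)/(29 + 3*120) = -885/(29 + 360) = -885/389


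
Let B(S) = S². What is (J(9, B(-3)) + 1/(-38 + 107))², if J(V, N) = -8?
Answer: 303601/4761 ≈ 63.768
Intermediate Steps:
(J(9, B(-3)) + 1/(-38 + 107))² = (-8 + 1/(-38 + 107))² = (-8 + 1/69)² = (-551/69)² = 303601/4761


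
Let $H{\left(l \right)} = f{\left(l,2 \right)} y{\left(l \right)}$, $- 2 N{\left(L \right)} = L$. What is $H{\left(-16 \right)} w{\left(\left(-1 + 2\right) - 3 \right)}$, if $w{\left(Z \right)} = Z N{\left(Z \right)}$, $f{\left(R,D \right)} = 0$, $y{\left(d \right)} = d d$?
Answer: $0$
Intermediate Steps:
$N{\left(L \right)} = - \frac{L}{2}$
$y{\left(d \right)} = d^{2}$
$w{\left(Z \right)} = - \frac{Z^{2}}{2}$ ($w{\left(Z \right)} = Z \left(- \frac{Z}{2}\right) = - \frac{Z^{2}}{2}$)
$H{\left(l \right)} = 0$ ($H{\left(l \right)} = 0 l^{2} = 0$)
$H{\left(-16 \right)} w{\left(\left(-1 + 2\right) - 3 \right)} = 0 \left(- \frac{\left(\left(-1 + 2\right) - 3\right)^{2}}{2}\right) = 0 \left(- \frac{\left(1 - 3\right)^{2}}{2}\right) = 0 \left(- \frac{\left(-2\right)^{2}}{2}\right) = 0 \left(\left(- \frac{1}{2}\right) 4\right) = 0 \left(-2\right) = 0$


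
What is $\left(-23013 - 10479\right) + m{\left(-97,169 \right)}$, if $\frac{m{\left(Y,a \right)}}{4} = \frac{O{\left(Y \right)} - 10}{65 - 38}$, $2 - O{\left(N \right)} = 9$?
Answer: $- \frac{904352}{27} \approx -33495.0$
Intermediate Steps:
$O{\left(N \right)} = -7$ ($O{\left(N \right)} = 2 - 9 = -7$)
$m{\left(Y,a \right)} = - \frac{68}{27}$ ($m{\left(Y,a \right)} = 4 \frac{-7 - 10}{65 - 38} = 4 \frac{-7 + \left(-12 + 2\right)}{27} = 4 \left(-7 - 10\right) \frac{1}{27} = 4 \left(\left(-17\right) \frac{1}{27}\right) = 4 \left(- \frac{17}{27}\right) = - \frac{68}{27}$)
$\left(-23013 - 10479\right) + m{\left(-97,169 \right)} = \left(-23013 - 10479\right) - \frac{68}{27} = -33492 - \frac{68}{27} = - \frac{904352}{27}$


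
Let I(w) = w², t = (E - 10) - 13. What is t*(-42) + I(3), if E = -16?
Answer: 1647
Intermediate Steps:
t = -39 (t = (-16 - 10) - 13 = -26 - 13 = -39)
t*(-42) + I(3) = -39*(-42) + 3² = 1638 + 9 = 1647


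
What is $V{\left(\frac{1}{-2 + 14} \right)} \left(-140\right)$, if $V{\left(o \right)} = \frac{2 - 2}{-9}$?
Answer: $0$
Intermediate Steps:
$V{\left(o \right)} = 0$ ($V{\left(o \right)} = \left(2 - 2\right) \left(- \frac{1}{9}\right) = 0 \left(- \frac{1}{9}\right) = 0$)
$V{\left(\frac{1}{-2 + 14} \right)} \left(-140\right) = 0 \left(-140\right) = 0$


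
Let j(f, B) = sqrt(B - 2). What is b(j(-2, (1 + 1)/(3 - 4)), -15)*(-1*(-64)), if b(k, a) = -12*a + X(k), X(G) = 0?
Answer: 11520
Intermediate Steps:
j(f, B) = sqrt(-2 + B)
b(k, a) = -12*a (b(k, a) = -12*a + 0 = -12*a)
b(j(-2, (1 + 1)/(3 - 4)), -15)*(-1*(-64)) = (-12*(-15))*(-1*(-64)) = 180*64 = 11520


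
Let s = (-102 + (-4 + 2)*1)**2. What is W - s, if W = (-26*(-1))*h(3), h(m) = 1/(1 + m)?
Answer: -21619/2 ≈ -10810.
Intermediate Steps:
W = 13/2 (W = (-26*(-1))/(1 + 3) = 26/4 = 26*(1/4) = 13/2 ≈ 6.5000)
s = 10816 (s = (-102 - 2*1)**2 = (-102 - 2)**2 = (-104)**2 = 10816)
W - s = 13/2 - 1*10816 = 13/2 - 10816 = -21619/2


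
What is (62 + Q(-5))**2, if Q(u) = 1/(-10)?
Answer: 383161/100 ≈ 3831.6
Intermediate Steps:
Q(u) = -1/10
(62 + Q(-5))**2 = (62 - 1/10)**2 = (619/10)**2 = 383161/100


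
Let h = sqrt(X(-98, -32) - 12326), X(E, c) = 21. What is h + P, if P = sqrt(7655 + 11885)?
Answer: 2*sqrt(4885) + I*sqrt(12305) ≈ 139.79 + 110.93*I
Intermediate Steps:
P = 2*sqrt(4885) (P = sqrt(19540) = 2*sqrt(4885) ≈ 139.79)
h = I*sqrt(12305) (h = sqrt(21 - 12326) = sqrt(-12305) = I*sqrt(12305) ≈ 110.93*I)
h + P = I*sqrt(12305) + 2*sqrt(4885) = 2*sqrt(4885) + I*sqrt(12305)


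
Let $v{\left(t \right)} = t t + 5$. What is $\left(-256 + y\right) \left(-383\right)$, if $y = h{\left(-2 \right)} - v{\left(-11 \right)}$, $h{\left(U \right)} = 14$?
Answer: $140944$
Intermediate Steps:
$v{\left(t \right)} = 5 + t^{2}$ ($v{\left(t \right)} = t^{2} + 5 = 5 + t^{2}$)
$y = -112$ ($y = 14 - \left(5 + \left(-11\right)^{2}\right) = 14 - \left(5 + 121\right) = 14 - 126 = -112$)
$\left(-256 + y\right) \left(-383\right) = \left(-256 - 112\right) \left(-383\right) = \left(-368\right) \left(-383\right) = 140944$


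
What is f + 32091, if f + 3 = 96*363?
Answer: 66936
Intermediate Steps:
f = 34845 (f = -3 + 96*363 = -3 + 34848 = 34845)
f + 32091 = 34845 + 32091 = 66936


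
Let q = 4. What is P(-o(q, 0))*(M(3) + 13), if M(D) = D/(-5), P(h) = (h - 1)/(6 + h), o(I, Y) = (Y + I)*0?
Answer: -31/15 ≈ -2.0667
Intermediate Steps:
o(I, Y) = 0 (o(I, Y) = (I + Y)*0 = 0)
P(h) = (-1 + h)/(6 + h)
M(D) = -D/5 (M(D) = D*(-⅕) = -D/5)
P(-o(q, 0))*(M(3) + 13) = ((-1 - 1*0)/(6 - 1*0))*(-⅕*3 + 13) = ((-1 + 0)/(6 + 0))*(-⅗ + 13) = (-1/6)*(62/5) = ((⅙)*(-1))*(62/5) = -⅙*62/5 = -31/15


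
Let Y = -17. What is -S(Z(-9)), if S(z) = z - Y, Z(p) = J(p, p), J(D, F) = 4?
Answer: -21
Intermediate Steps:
Z(p) = 4
S(z) = 17 + z (S(z) = z - 1*(-17) = z + 17 = 17 + z)
-S(Z(-9)) = -(17 + 4) = -1*21 = -21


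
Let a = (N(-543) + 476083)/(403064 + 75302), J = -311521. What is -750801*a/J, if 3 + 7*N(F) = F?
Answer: 357385030005/149021054686 ≈ 2.3982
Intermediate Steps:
N(F) = -3/7 + F/7
a = 476005/478366 (a = ((-3/7 + (1/7)*(-543)) + 476083)/(403064 + 75302) = ((-3/7 - 543/7) + 476083)/478366 = (-78 + 476083)*(1/478366) = 476005*(1/478366) = 476005/478366 ≈ 0.99506)
-750801*a/J = -750801/((-311521/476005/478366)) = -750801/((-311521*478366/476005)) = -750801/(-149021054686/476005) = -750801*(-476005/149021054686) = 357385030005/149021054686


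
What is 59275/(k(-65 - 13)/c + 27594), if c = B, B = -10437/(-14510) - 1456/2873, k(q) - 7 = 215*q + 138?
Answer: -5770480525/4929632756 ≈ -1.1706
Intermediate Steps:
k(q) = 145 + 215*q (k(q) = 7 + (215*q + 138) = 7 + (138 + 215*q) = 145 + 215*q)
B = 681457/3206710 (B = -10437*(-1/14510) - 1456*1/2873 = 10437/14510 - 112/221 = 681457/3206710 ≈ 0.21251)
c = 681457/3206710 ≈ 0.21251
59275/(k(-65 - 13)/c + 27594) = 59275/((145 + 215*(-65 - 13))/(681457/3206710) + 27594) = 59275/((145 + 215*(-78))*(3206710/681457) + 27594) = 59275/((145 - 16770)*(3206710/681457) + 27594) = 59275/(-16625*3206710/681457 + 27594) = 59275/(-7615936250/97351 + 27594) = 59275/(-4929632756/97351) = 59275*(-97351/4929632756) = -5770480525/4929632756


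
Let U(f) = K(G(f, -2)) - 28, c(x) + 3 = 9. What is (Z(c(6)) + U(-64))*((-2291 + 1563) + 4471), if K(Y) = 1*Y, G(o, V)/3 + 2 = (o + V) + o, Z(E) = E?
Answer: -1564574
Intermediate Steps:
c(x) = 6 (c(x) = -3 + 9 = 6)
G(o, V) = -6 + 3*V + 6*o (G(o, V) = -6 + 3*((o + V) + o) = -6 + 3*((V + o) + o) = -6 + 3*(V + 2*o) = -6 + (3*V + 6*o) = -6 + 3*V + 6*o)
K(Y) = Y
U(f) = -40 + 6*f (U(f) = (-6 + 3*(-2) + 6*f) - 28 = (-6 - 6 + 6*f) - 28 = (-12 + 6*f) - 28 = -40 + 6*f)
(Z(c(6)) + U(-64))*((-2291 + 1563) + 4471) = (6 + (-40 + 6*(-64)))*((-2291 + 1563) + 4471) = (6 + (-40 - 384))*(-728 + 4471) = (6 - 424)*3743 = -418*3743 = -1564574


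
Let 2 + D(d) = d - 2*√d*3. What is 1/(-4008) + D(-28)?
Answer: -120241/4008 - 12*I*√7 ≈ -30.0 - 31.749*I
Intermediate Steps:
D(d) = -2 + d - 6*√d (D(d) = -2 + (d - 2*√d*3) = -2 + (d - 6*√d) = -2 + d - 6*√d)
1/(-4008) + D(-28) = 1/(-4008) + (-2 - 28 - 12*I*√7) = -1/4008 + (-2 - 28 - 12*I*√7) = -1/4008 + (-30 - 12*I*√7) = -120241/4008 - 12*I*√7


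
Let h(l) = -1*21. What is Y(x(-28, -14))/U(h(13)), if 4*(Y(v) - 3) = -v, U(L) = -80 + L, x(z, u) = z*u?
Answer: 95/101 ≈ 0.94059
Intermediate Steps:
x(z, u) = u*z
h(l) = -21
Y(v) = 3 - v/4 (Y(v) = 3 + (-v)/4 = 3 - v/4)
Y(x(-28, -14))/U(h(13)) = (3 - (-7)*(-28)/2)/(-80 - 21) = (3 - ¼*392)/(-101) = (3 - 98)*(-1/101) = -95*(-1/101) = 95/101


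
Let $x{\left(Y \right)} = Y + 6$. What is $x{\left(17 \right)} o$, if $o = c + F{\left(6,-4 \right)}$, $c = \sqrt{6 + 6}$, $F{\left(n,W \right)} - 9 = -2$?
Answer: $161 + 46 \sqrt{3} \approx 240.67$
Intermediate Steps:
$x{\left(Y \right)} = 6 + Y$
$F{\left(n,W \right)} = 7$ ($F{\left(n,W \right)} = 9 - 2 = 7$)
$c = 2 \sqrt{3}$ ($c = \sqrt{12} = 2 \sqrt{3} \approx 3.4641$)
$o = 7 + 2 \sqrt{3}$ ($o = 2 \sqrt{3} + 7 = 7 + 2 \sqrt{3} \approx 10.464$)
$x{\left(17 \right)} o = \left(6 + 17\right) \left(7 + 2 \sqrt{3}\right) = 23 \left(7 + 2 \sqrt{3}\right) = 161 + 46 \sqrt{3}$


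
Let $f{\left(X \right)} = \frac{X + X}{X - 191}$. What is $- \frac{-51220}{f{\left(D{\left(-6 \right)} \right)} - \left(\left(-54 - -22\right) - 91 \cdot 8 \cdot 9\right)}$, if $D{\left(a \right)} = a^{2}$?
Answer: $\frac{152675}{19624} \approx 7.78$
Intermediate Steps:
$f{\left(X \right)} = \frac{2 X}{-191 + X}$
$- \frac{-51220}{f{\left(D{\left(-6 \right)} \right)} - \left(\left(-54 - -22\right) - 91 \cdot 8 \cdot 9\right)} = - \frac{-51220}{\frac{2 \left(-6\right)^{2}}{-191 + \left(-6\right)^{2}} - \left(\left(-54 - -22\right) - 91 \cdot 8 \cdot 9\right)} = - \frac{-51220}{2 \cdot 36 \frac{1}{-191 + 36} - \left(\left(-54 + 22\right) - 6552\right)} = - \frac{-51220}{2 \cdot 36 \frac{1}{-155} - \left(-32 - 6552\right)} = - \frac{-51220}{2 \cdot 36 \left(- \frac{1}{155}\right) - -6584} = - \frac{-51220}{- \frac{72}{155} + 6584} = - \frac{-51220}{\frac{1020448}{155}} = - \frac{\left(-51220\right) 155}{1020448} = \left(-1\right) \left(- \frac{152675}{19624}\right) = \frac{152675}{19624}$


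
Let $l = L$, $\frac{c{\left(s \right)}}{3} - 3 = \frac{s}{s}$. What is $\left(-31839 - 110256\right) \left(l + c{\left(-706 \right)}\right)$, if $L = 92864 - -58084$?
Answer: $-21450661200$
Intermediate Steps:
$c{\left(s \right)} = 12$ ($c{\left(s \right)} = 9 + 3 \frac{s}{s} = 9 + 3 \cdot 1 = 9 + 3 = 12$)
$L = 150948$ ($L = 92864 + 58084 = 150948$)
$l = 150948$
$\left(-31839 - 110256\right) \left(l + c{\left(-706 \right)}\right) = \left(-31839 - 110256\right) \left(150948 + 12\right) = \left(-142095\right) 150960 = -21450661200$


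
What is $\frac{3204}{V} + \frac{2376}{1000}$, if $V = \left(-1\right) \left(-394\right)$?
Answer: $\frac{258759}{24625} \approx 10.508$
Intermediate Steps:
$V = 394$
$\frac{3204}{V} + \frac{2376}{1000} = \frac{3204}{394} + \frac{2376}{1000} = 3204 \cdot \frac{1}{394} + 2376 \cdot \frac{1}{1000} = \frac{1602}{197} + \frac{297}{125} = \frac{258759}{24625}$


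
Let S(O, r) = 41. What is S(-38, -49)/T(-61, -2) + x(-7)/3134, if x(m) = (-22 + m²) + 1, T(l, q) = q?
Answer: -64219/3134 ≈ -20.491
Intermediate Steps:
x(m) = -21 + m²
S(-38, -49)/T(-61, -2) + x(-7)/3134 = 41/(-2) + (-21 + (-7)²)/3134 = 41*(-½) + (-21 + 49)*(1/3134) = -41/2 + 28*(1/3134) = -41/2 + 14/1567 = -64219/3134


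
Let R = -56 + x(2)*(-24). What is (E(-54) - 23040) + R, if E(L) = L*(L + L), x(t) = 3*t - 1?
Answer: -17384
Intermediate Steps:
x(t) = -1 + 3*t
R = -176 (R = -56 + (-1 + 3*2)*(-24) = -56 + (-1 + 6)*(-24) = -56 + 5*(-24) = -56 - 120 = -176)
E(L) = 2*L**2 (E(L) = L*(2*L) = 2*L**2)
(E(-54) - 23040) + R = (2*(-54)**2 - 23040) - 176 = (2*2916 - 23040) - 176 = (5832 - 23040) - 176 = -17208 - 176 = -17384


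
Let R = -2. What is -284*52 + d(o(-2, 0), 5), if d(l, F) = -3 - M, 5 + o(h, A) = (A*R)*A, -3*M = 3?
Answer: -14770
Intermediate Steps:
M = -1 (M = -1/3*3 = -1)
o(h, A) = -5 - 2*A**2 (o(h, A) = -5 + (A*(-2))*A = -5 + (-2*A)*A = -5 - 2*A**2)
d(l, F) = -2 (d(l, F) = -3 - 1*(-1) = -3 + 1 = -2)
-284*52 + d(o(-2, 0), 5) = -284*52 - 2 = -14768 - 2 = -14770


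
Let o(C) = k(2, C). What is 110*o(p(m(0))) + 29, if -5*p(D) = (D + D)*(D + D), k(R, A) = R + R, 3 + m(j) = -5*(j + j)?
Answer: 469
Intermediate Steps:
m(j) = -3 - 10*j (m(j) = -3 - 5*(j + j) = -3 - 10*j)
k(R, A) = 2*R
p(D) = -4*D²/5 (p(D) = -(D + D)*(D + D)/5 = -2*D*2*D/5 = -4*D²/5)
o(C) = 4 (o(C) = 2*2 = 4)
110*o(p(m(0))) + 29 = 110*4 + 29 = 440 + 29 = 469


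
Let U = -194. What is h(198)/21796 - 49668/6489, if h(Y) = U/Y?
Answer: -11908270945/1555776684 ≈ -7.6542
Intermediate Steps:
h(Y) = -194/Y
h(198)/21796 - 49668/6489 = -194/198/21796 - 49668/6489 = -194*1/198*(1/21796) - 49668*1/6489 = -97/99*1/21796 - 16556/2163 = -97/2157804 - 16556/2163 = -11908270945/1555776684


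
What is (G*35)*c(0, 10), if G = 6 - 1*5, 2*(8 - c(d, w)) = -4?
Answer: 350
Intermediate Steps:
c(d, w) = 10 (c(d, w) = 8 - ½*(-4) = 8 + 2 = 10)
G = 1 (G = 6 - 5 = 1)
(G*35)*c(0, 10) = (1*35)*10 = 35*10 = 350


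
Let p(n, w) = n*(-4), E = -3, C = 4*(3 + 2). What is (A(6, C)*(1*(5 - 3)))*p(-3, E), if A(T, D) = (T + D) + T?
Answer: 768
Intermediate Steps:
C = 20 (C = 4*5 = 20)
A(T, D) = D + 2*T (A(T, D) = (D + T) + T = D + 2*T)
p(n, w) = -4*n
(A(6, C)*(1*(5 - 3)))*p(-3, E) = ((20 + 2*6)*(1*(5 - 3)))*(-4*(-3)) = ((20 + 12)*(1*2))*12 = (32*2)*12 = 64*12 = 768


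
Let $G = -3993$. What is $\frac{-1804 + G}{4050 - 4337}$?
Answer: $\frac{5797}{287} \approx 20.199$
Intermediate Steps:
$\frac{-1804 + G}{4050 - 4337} = \frac{-1804 - 3993}{4050 - 4337} = - \frac{5797}{-287} = \left(-5797\right) \left(- \frac{1}{287}\right) = \frac{5797}{287}$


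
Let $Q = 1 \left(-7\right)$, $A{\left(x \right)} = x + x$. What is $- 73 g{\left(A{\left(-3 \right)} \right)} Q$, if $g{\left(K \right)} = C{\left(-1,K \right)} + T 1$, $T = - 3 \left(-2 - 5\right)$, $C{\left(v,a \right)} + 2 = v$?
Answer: $9198$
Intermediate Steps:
$A{\left(x \right)} = 2 x$
$C{\left(v,a \right)} = -2 + v$
$Q = -7$
$T = 21$ ($T = \left(-3\right) \left(-7\right) = 21$)
$g{\left(K \right)} = 18$ ($g{\left(K \right)} = \left(-2 - 1\right) + 21 \cdot 1 = -3 + 21 = 18$)
$- 73 g{\left(A{\left(-3 \right)} \right)} Q = \left(-73\right) 18 \left(-7\right) = \left(-1314\right) \left(-7\right) = 9198$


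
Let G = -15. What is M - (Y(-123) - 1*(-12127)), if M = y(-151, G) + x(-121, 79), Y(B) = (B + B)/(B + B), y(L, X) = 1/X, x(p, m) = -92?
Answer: -183301/15 ≈ -12220.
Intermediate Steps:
Y(B) = 1 (Y(B) = (2*B)/((2*B)) = (2*B)*(1/(2*B)) = 1)
M = -1381/15 (M = 1/(-15) - 92 = -1/15 - 92 = -1381/15 ≈ -92.067)
M - (Y(-123) - 1*(-12127)) = -1381/15 - (1 - 1*(-12127)) = -1381/15 - (1 + 12127) = -1381/15 - 1*12128 = -1381/15 - 12128 = -183301/15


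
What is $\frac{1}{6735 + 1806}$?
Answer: $\frac{1}{8541} \approx 0.00011708$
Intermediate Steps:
$\frac{1}{6735 + 1806} = \frac{1}{8541}$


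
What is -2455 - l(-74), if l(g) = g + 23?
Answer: -2404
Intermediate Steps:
l(g) = 23 + g
-2455 - l(-74) = -2455 - (23 - 74) = -2455 - 1*(-51) = -2455 + 51 = -2404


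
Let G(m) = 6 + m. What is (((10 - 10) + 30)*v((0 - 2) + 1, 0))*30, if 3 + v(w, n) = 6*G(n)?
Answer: 29700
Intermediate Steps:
v(w, n) = 33 + 6*n (v(w, n) = -3 + 6*(6 + n) = -3 + (36 + 6*n) = 33 + 6*n)
(((10 - 10) + 30)*v((0 - 2) + 1, 0))*30 = (((10 - 10) + 30)*(33 + 6*0))*30 = ((0 + 30)*(33 + 0))*30 = (30*33)*30 = 990*30 = 29700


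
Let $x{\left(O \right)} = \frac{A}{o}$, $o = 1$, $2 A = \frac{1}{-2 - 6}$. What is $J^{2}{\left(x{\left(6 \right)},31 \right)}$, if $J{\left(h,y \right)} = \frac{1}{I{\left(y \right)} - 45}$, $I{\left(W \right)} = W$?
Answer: $\frac{1}{196} \approx 0.005102$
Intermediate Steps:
$A = - \frac{1}{16}$ ($A = \frac{1}{2 \left(-2 - 6\right)} = \frac{1}{2 \left(-8\right)} = \frac{1}{2} \left(- \frac{1}{8}\right) = - \frac{1}{16} \approx -0.0625$)
$x{\left(O \right)} = - \frac{1}{16}$ ($x{\left(O \right)} = - \frac{1}{16 \cdot 1} = \left(- \frac{1}{16}\right) 1 = - \frac{1}{16}$)
$J{\left(h,y \right)} = \frac{1}{-45 + y}$ ($J{\left(h,y \right)} = \frac{1}{y - 45} = \frac{1}{-45 + y}$)
$J^{2}{\left(x{\left(6 \right)},31 \right)} = \left(\frac{1}{-45 + 31}\right)^{2} = \left(\frac{1}{-14}\right)^{2} = \left(- \frac{1}{14}\right)^{2} = \frac{1}{196}$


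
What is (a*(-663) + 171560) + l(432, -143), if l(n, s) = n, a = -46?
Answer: 202490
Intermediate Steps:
(a*(-663) + 171560) + l(432, -143) = (-46*(-663) + 171560) + 432 = (30498 + 171560) + 432 = 202058 + 432 = 202490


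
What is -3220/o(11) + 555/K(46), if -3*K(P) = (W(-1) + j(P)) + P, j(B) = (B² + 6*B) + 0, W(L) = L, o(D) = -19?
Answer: 7815505/46303 ≈ 168.79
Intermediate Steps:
j(B) = B² + 6*B
K(P) = ⅓ - P/3 - P*(6 + P)/3 (K(P) = -((-1 + P*(6 + P)) + P)/3 = -(-1 + P + P*(6 + P))/3 = ⅓ - P/3 - P*(6 + P)/3)
-3220/o(11) + 555/K(46) = -3220/(-19) + 555/(⅓ - ⅓*46 - ⅓*46*(6 + 46)) = -3220*(-1/19) + 555/(⅓ - 46/3 - ⅓*46*52) = 3220/19 + 555/(⅓ - 46/3 - 2392/3) = 3220/19 + 555/(-2437/3) = 3220/19 + 555*(-3/2437) = 3220/19 - 1665/2437 = 7815505/46303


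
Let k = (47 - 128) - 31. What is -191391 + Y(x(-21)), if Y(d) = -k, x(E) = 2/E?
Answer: -191279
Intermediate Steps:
k = -112 (k = -81 - 31 = -112)
Y(d) = 112 (Y(d) = -1*(-112) = 112)
-191391 + Y(x(-21)) = -191391 + 112 = -191279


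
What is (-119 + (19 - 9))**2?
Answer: 11881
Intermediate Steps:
(-119 + (19 - 9))**2 = (-119 + 10)**2 = (-109)**2 = 11881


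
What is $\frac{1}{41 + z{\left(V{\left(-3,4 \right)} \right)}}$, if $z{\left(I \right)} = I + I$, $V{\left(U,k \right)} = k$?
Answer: $\frac{1}{49} \approx 0.020408$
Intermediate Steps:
$z{\left(I \right)} = 2 I$
$\frac{1}{41 + z{\left(V{\left(-3,4 \right)} \right)}} = \frac{1}{41 + 2 \cdot 4} = \frac{1}{41 + 8} = \frac{1}{49}$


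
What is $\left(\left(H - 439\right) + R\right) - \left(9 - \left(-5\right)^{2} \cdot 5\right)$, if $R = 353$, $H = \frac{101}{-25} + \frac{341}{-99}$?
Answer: $\frac{5066}{225} \approx 22.516$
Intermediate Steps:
$H = - \frac{1684}{225}$ ($H = 101 \left(- \frac{1}{25}\right) + 341 \left(- \frac{1}{99}\right) = - \frac{101}{25} - \frac{31}{9} = - \frac{1684}{225} \approx -7.4844$)
$\left(\left(H - 439\right) + R\right) - \left(9 - \left(-5\right)^{2} \cdot 5\right) = \left(\left(- \frac{1684}{225} - 439\right) + 353\right) - \left(9 - \left(-5\right)^{2} \cdot 5\right) = \left(- \frac{100459}{225} + 353\right) + \left(25 \cdot 5 - 9\right) = - \frac{21034}{225} + \left(125 - 9\right) = - \frac{21034}{225} + 116 = \frac{5066}{225}$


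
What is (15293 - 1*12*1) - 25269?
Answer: -9988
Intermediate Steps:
(15293 - 1*12*1) - 25269 = (15293 - 12*1) - 25269 = (15293 - 12) - 25269 = 15281 - 25269 = -9988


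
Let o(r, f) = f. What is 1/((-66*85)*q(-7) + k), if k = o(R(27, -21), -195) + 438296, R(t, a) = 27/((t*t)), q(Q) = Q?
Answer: 1/477371 ≈ 2.0948e-6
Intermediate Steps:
R(t, a) = 27/t² (R(t, a) = 27/(t²) = 27/t²)
k = 438101 (k = -195 + 438296 = 438101)
1/((-66*85)*q(-7) + k) = 1/(-66*85*(-7) + 438101) = 1/(-5610*(-7) + 438101) = 1/(39270 + 438101) = 1/477371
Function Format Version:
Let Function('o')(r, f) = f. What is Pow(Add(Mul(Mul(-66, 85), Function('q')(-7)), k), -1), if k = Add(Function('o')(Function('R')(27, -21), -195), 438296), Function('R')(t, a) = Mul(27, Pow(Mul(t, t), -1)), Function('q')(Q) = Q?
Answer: Rational(1, 477371) ≈ 2.0948e-6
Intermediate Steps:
Function('R')(t, a) = Mul(27, Pow(t, -2)) (Function('R')(t, a) = Mul(27, Pow(Pow(t, 2), -1)) = Mul(27, Pow(t, -2)))
k = 438101 (k = Add(-195, 438296) = 438101)
Pow(Add(Mul(Mul(-66, 85), Function('q')(-7)), k), -1) = Pow(Add(Mul(Mul(-66, 85), -7), 438101), -1) = Pow(Add(Mul(-5610, -7), 438101), -1) = Pow(Add(39270, 438101), -1) = Pow(477371, -1) = Rational(1, 477371)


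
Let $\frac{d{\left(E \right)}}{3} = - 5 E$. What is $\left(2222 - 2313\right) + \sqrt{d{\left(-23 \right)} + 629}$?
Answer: $-91 + \sqrt{974} \approx -59.791$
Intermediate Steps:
$d{\left(E \right)} = - 15 E$ ($d{\left(E \right)} = 3 \left(- 5 E\right) = - 15 E$)
$\left(2222 - 2313\right) + \sqrt{d{\left(-23 \right)} + 629} = \left(2222 - 2313\right) + \sqrt{\left(-15\right) \left(-23\right) + 629} = -91 + \sqrt{345 + 629} = -91 + \sqrt{974}$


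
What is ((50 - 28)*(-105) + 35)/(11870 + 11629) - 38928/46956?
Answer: -12161833/13135941 ≈ -0.92584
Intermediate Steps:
((50 - 28)*(-105) + 35)/(11870 + 11629) - 38928/46956 = (22*(-105) + 35)/23499 - 38928*1/46956 = (-2310 + 35)*(1/23499) - 3244/3913 = -2275*1/23499 - 3244/3913 = -325/3357 - 3244/3913 = -12161833/13135941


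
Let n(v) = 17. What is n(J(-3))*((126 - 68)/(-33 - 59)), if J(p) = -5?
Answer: -493/46 ≈ -10.717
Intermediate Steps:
n(J(-3))*((126 - 68)/(-33 - 59)) = 17*((126 - 68)/(-33 - 59)) = 17*(58/(-92)) = 17*(58*(-1/92)) = 17*(-29/46) = -493/46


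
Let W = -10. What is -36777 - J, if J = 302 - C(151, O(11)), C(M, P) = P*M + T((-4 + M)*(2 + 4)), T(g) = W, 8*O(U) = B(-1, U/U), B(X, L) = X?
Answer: -296863/8 ≈ -37108.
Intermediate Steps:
O(U) = -1/8 (O(U) = (1/8)*(-1) = -1/8)
T(g) = -10
C(M, P) = -10 + M*P (C(M, P) = P*M - 10 = M*P - 10 = -10 + M*P)
J = 2647/8 (J = 302 - (-10 + 151*(-1/8)) = 302 - (-10 - 151/8) = 302 - 1*(-231/8) = 302 + 231/8 = 2647/8 ≈ 330.88)
-36777 - J = -36777 - 1*2647/8 = -36777 - 2647/8 = -296863/8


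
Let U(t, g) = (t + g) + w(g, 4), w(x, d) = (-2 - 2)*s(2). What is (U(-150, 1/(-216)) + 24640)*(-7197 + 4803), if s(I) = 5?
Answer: -702974027/12 ≈ -5.8581e+7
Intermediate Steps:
w(x, d) = -20 (w(x, d) = (-2 - 2)*5 = -4*5 = -20)
U(t, g) = -20 + g + t (U(t, g) = (t + g) - 20 = (g + t) - 20 = -20 + g + t)
(U(-150, 1/(-216)) + 24640)*(-7197 + 4803) = ((-20 + 1/(-216) - 150) + 24640)*(-7197 + 4803) = ((-20 - 1/216 - 150) + 24640)*(-2394) = (-36721/216 + 24640)*(-2394) = (5285519/216)*(-2394) = -702974027/12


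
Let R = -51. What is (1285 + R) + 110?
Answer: 1344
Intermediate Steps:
(1285 + R) + 110 = (1285 - 51) + 110 = 1234 + 110 = 1344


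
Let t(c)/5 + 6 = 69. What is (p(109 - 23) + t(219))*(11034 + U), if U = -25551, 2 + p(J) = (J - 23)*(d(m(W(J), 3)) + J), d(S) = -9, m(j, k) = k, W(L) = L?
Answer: -74965788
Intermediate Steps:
t(c) = 315 (t(c) = -30 + 5*69 = -30 + 345 = 315)
p(J) = -2 + (-23 + J)*(-9 + J) (p(J) = -2 + (J - 23)*(-9 + J) = -2 + (-23 + J)*(-9 + J))
(p(109 - 23) + t(219))*(11034 + U) = ((205 + (109 - 23)² - 32*(109 - 23)) + 315)*(11034 - 25551) = ((205 + 86² - 32*86) + 315)*(-14517) = ((205 + 7396 - 2752) + 315)*(-14517) = (4849 + 315)*(-14517) = 5164*(-14517) = -74965788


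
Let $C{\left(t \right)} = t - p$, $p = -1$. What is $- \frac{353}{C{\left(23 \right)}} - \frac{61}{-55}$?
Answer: $- \frac{17951}{1320} \approx -13.599$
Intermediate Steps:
$C{\left(t \right)} = 1 + t$ ($C{\left(t \right)} = t - -1 = t + 1 = 1 + t$)
$- \frac{353}{C{\left(23 \right)}} - \frac{61}{-55} = - \frac{353}{1 + 23} - \frac{61}{-55} = - \frac{353}{24} - - \frac{61}{55} = \left(-353\right) \frac{1}{24} + \frac{61}{55} = - \frac{353}{24} + \frac{61}{55} = - \frac{17951}{1320}$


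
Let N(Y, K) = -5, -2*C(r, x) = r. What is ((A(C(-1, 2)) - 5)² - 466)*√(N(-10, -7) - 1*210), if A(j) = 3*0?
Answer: -441*I*√215 ≈ -6466.3*I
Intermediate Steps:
C(r, x) = -r/2
A(j) = 0
((A(C(-1, 2)) - 5)² - 466)*√(N(-10, -7) - 1*210) = ((0 - 5)² - 466)*√(-5 - 1*210) = ((-5)² - 466)*√(-5 - 210) = (25 - 466)*√(-215) = -441*I*√215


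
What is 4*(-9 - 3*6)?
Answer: -108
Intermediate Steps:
4*(-9 - 3*6) = 4*(-9 - 18) = 4*(-27) = -108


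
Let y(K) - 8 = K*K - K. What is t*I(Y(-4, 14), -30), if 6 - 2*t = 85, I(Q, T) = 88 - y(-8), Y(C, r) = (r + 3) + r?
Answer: -316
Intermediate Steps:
y(K) = 8 + K² - K (y(K) = 8 + (K*K - K) = 8 + (K² - K) = 8 + K² - K)
Y(C, r) = 3 + 2*r (Y(C, r) = (3 + r) + r = 3 + 2*r)
I(Q, T) = 8 (I(Q, T) = 88 - (8 + (-8)² - 1*(-8)) = 88 - (8 + 64 + 8) = 88 - 1*80 = 88 - 80 = 8)
t = -79/2 (t = 3 - ½*85 = 3 - 85/2 = -79/2 ≈ -39.500)
t*I(Y(-4, 14), -30) = -79/2*8 = -316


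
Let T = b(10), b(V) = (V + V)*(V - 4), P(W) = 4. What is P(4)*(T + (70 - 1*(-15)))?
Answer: 820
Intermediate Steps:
b(V) = 2*V*(-4 + V) (b(V) = (2*V)*(-4 + V) = 2*V*(-4 + V))
T = 120 (T = 2*10*(-4 + 10) = 2*10*6 = 120)
P(4)*(T + (70 - 1*(-15))) = 4*(120 + (70 - 1*(-15))) = 4*(120 + (70 + 15)) = 4*(120 + 85) = 4*205 = 820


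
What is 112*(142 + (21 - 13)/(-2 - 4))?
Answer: 47264/3 ≈ 15755.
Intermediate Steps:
112*(142 + (21 - 13)/(-2 - 4)) = 112*(142 + 8/(-6)) = 112*(142 + 8*(-1/6)) = 112*(142 - 4/3) = 112*(422/3) = 47264/3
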